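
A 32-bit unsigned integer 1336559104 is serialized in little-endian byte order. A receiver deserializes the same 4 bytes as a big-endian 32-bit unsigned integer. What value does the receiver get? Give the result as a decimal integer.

4631119

1336559104 in 32-bit hexadecimal is 0x4FAA4600.
Stored little-endian, the bytes at ascending addresses are 00 46 AA 4F.
Read back as big-endian, the last byte is least significant, giving 0x0046AA4F.
0x0046AA4F = 4631119.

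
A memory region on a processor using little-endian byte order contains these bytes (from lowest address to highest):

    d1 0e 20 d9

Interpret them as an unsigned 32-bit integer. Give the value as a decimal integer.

3642756817

Little-endian: lowest address holds the least-significant byte.
Reassemble most-significant byte first: D9 20 0E D1 → 0xD9200ED1.
0xD9200ED1 = 3642756817.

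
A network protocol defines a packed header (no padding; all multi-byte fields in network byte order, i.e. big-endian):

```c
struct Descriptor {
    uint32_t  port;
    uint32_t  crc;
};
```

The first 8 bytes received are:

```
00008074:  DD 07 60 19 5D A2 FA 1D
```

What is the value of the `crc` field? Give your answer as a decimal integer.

`crc` follows `port` (4 bytes), so it starts at byte offset 4 and occupies 4 bytes.
Bytes at offsets 4..7: 5D A2 FA 1D.
Big-endian stores the most-significant byte at the lowest address.
The bytes are already most-significant first: 0x5DA2FA1D.
0x5DA2FA1D = 1570961949.

1570961949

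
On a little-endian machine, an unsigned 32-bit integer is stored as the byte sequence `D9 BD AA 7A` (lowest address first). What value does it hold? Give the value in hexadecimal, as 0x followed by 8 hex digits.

In little-endian order the low byte comes first in memory.
Reassemble most-significant byte first: 7A AA BD D9 → 0x7AAABDD9.

0x7AAABDD9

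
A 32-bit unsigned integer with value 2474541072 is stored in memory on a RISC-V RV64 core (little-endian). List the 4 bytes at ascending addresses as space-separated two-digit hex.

2474541072 in hexadecimal, padded to 32 bits, is 0x937E8010.
Split into bytes (most-significant first): 93 7E 80 10.
Little-endian stores the least-significant byte at the lowest address.
So at ascending addresses the bytes are 10 80 7E 93.

10 80 7E 93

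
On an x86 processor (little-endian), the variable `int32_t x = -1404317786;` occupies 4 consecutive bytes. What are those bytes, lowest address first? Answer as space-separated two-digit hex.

A6 CF 4B AC

Two's complement of -1404317786 in 32 bits: 1404317786 = 0x53B4305A; invert → 0xAC4BCFA5; add 1 → 0xAC4BCFA6.
Split into bytes (most-significant first): AC 4B CF A6.
Little-endian: lowest address holds the least-significant byte.
So at ascending addresses the bytes are A6 CF 4B AC.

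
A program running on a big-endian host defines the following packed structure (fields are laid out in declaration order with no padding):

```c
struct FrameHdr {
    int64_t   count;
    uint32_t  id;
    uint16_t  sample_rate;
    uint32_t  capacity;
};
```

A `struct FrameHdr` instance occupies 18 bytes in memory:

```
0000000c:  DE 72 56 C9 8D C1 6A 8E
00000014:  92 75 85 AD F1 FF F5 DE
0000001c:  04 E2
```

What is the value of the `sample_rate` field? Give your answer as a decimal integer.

`sample_rate` follows `count` (8 B), `id` (4 B), so it starts at offset 8 + 4 = 12 and occupies 2 bytes.
Bytes at offsets 12..13: F1 FF.
Big-endian stores the most-significant byte at the lowest address.
The bytes are already most-significant first: 0xF1FF.
0xF1FF = 61951.

61951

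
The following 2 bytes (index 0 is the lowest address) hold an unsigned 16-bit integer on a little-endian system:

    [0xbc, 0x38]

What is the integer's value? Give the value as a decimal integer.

Little-endian: lowest address holds the least-significant byte.
Reassemble most-significant byte first: 38 BC → 0x38BC.
0x38BC = 14524.

14524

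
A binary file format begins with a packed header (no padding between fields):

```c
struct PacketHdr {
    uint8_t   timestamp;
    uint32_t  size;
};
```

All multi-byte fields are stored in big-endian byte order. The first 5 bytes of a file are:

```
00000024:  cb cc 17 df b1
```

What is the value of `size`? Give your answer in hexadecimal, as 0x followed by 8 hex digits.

0xCC17DFB1

`size` follows `timestamp` (1 byte), so it starts at byte offset 1 and occupies 4 bytes.
Bytes at offsets 1..4: CC 17 DF B1.
Big-endian stores the most-significant byte at the lowest address.
The bytes are already most-significant first: 0xCC17DFB1.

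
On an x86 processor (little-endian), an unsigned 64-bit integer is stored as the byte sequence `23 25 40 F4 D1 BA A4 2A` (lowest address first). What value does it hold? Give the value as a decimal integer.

In little-endian order the low byte comes first in memory.
Reassemble most-significant byte first: 2A A4 BA D1 F4 40 25 23 → 0x2AA4BAD1F4402523.
0x2AA4BAD1F4402523 = 3072786256682296611.

3072786256682296611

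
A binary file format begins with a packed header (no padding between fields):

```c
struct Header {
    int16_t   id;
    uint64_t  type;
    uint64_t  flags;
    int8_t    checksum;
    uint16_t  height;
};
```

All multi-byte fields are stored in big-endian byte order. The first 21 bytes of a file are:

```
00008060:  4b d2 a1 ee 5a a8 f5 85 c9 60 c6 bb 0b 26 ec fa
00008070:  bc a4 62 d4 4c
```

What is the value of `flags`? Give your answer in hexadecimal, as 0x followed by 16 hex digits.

0xC6BB0B26ECFABCA4

`flags` follows `id` (2 B), `type` (8 B), so it starts at offset 2 + 8 = 10 and occupies 8 bytes.
Bytes at offsets 10..17: C6 BB 0B 26 EC FA BC A4.
Big-endian stores the most-significant byte at the lowest address.
The bytes are already most-significant first: 0xC6BB0B26ECFABCA4.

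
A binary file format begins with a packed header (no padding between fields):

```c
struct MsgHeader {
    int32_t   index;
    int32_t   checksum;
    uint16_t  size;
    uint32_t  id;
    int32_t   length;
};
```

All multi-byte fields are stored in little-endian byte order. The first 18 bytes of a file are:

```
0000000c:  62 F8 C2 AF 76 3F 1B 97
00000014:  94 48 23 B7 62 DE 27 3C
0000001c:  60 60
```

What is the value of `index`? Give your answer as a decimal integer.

-1346176926

`index` is the first field, at byte offset 0, occupying 4 bytes.
Bytes at offsets 0..3: 62 F8 C2 AF.
In little-endian order the low byte comes first in memory.
Reassemble most-significant byte first: AF C2 F8 62 → 0xAFC2F862.
Top bit is set, so as a signed 32-bit value this is 0xAFC2F862 − 2^32 = -1346176926.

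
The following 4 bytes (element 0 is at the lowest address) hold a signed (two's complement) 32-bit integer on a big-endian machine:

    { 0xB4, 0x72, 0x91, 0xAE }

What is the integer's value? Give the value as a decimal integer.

Big-endian: lowest address holds the most-significant byte.
The bytes are already most-significant first: 0xB47291AE.
Top bit is set, so as a signed 32-bit value this is 0xB47291AE − 2^32 = -1267560018.

-1267560018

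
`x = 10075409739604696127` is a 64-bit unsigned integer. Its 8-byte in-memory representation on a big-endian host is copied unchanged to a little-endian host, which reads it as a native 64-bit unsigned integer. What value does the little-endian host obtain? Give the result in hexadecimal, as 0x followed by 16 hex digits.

10075409739604696127 in 64-bit hexadecimal is 0x8BD30BC6BFA61C3F.
Stored big-endian, the bytes at ascending addresses are 8B D3 0B C6 BF A6 1C 3F.
Read back as little-endian, the first byte is least significant, giving 0x3F1CA6BFC60BD38B.

0x3F1CA6BFC60BD38B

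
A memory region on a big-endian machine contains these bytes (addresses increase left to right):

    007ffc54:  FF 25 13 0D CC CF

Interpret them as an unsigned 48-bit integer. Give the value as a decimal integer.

In big-endian order the high byte comes first in memory.
The bytes are already most-significant first: 0xFF25130DCCCF.
0xFF25130DCCCF = 280534698544335.

280534698544335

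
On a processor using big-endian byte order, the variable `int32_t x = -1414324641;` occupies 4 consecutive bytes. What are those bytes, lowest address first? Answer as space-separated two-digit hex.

Two's complement of -1414324641 in 32 bits: 1414324641 = 0x544CE1A1; invert → 0xABB31E5E; add 1 → 0xABB31E5F.
Split into bytes (most-significant first): AB B3 1E 5F.
In big-endian order the high byte comes first in memory.
So the memory order matches the most-significant-first order: AB B3 1E 5F.

AB B3 1E 5F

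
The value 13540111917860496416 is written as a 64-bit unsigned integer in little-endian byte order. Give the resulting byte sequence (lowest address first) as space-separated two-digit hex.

13540111917860496416 in hexadecimal, padded to 64 bits, is 0xBBE8240CFB1BA420.
Split into bytes (most-significant first): BB E8 24 0C FB 1B A4 20.
In little-endian order the low byte comes first in memory.
So at ascending addresses the bytes are 20 A4 1B FB 0C 24 E8 BB.

20 A4 1B FB 0C 24 E8 BB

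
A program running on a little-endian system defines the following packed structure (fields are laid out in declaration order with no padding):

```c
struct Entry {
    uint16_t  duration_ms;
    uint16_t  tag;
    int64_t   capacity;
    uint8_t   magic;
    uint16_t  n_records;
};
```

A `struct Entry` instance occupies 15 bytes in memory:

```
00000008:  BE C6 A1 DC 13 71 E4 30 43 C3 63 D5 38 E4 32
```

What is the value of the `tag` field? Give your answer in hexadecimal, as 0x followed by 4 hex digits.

0xDCA1

`tag` follows `duration_ms` (2 bytes), so it starts at byte offset 2 and occupies 2 bytes.
Bytes at offsets 2..3: A1 DC.
Little-endian: lowest address holds the least-significant byte.
Reassemble most-significant byte first: DC A1 → 0xDCA1.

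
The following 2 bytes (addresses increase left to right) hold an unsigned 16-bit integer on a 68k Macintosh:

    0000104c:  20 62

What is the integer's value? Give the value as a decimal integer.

In big-endian order the high byte comes first in memory.
The bytes are already most-significant first: 0x2062.
0x2062 = 8290.

8290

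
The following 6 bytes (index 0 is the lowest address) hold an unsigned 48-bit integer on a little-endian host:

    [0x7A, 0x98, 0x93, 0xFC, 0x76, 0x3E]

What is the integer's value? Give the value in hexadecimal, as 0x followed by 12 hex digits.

In little-endian order the low byte comes first in memory.
Reassemble most-significant byte first: 3E 76 FC 93 98 7A → 0x3E76FC93987A.

0x3E76FC93987A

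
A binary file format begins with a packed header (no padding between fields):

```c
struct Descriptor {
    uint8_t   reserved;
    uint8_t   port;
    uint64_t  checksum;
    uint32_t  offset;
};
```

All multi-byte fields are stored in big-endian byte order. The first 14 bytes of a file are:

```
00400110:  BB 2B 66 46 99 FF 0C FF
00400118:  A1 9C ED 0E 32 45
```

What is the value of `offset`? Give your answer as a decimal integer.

3977130565

`offset` follows `reserved` (1 B), `port` (1 B), `checksum` (8 B), so it starts at offset 1 + 1 + 8 = 10 and occupies 4 bytes.
Bytes at offsets 10..13: ED 0E 32 45.
In big-endian order the high byte comes first in memory.
The bytes are already most-significant first: 0xED0E3245.
0xED0E3245 = 3977130565.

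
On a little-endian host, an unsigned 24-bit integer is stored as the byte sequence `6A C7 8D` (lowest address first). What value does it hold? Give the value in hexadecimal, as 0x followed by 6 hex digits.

0x8DC76A

Little-endian: lowest address holds the least-significant byte.
Reassemble most-significant byte first: 8D C7 6A → 0x8DC76A.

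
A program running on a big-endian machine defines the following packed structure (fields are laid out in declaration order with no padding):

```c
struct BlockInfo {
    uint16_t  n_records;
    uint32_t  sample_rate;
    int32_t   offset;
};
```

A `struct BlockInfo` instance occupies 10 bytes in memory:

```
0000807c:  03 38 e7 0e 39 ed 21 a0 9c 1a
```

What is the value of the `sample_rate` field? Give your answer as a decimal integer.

3876469229

`sample_rate` follows `n_records` (2 bytes), so it starts at byte offset 2 and occupies 4 bytes.
Bytes at offsets 2..5: E7 0E 39 ED.
Big-endian: lowest address holds the most-significant byte.
The bytes are already most-significant first: 0xE70E39ED.
0xE70E39ED = 3876469229.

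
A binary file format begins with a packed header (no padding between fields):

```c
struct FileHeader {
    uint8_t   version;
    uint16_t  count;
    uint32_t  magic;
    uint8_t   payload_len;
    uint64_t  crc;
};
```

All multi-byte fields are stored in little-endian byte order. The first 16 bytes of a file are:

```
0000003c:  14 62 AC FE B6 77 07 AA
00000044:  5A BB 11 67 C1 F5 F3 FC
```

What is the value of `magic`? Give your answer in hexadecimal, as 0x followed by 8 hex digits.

0x0777B6FE

`magic` follows `version` (1 B), `count` (2 B), so it starts at offset 1 + 2 = 3 and occupies 4 bytes.
Bytes at offsets 3..6: FE B6 77 07.
Little-endian stores the least-significant byte at the lowest address.
Reassemble most-significant byte first: 07 77 B6 FE → 0x0777B6FE.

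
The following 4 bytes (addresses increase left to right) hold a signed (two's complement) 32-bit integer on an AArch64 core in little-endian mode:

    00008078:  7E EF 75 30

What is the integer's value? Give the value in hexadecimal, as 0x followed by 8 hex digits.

Little-endian stores the least-significant byte at the lowest address.
Reassemble most-significant byte first: 30 75 EF 7E → 0x3075EF7E.

0x3075EF7E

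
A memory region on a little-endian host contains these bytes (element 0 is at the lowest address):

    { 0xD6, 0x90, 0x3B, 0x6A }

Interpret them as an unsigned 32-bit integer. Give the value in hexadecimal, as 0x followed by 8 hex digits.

Little-endian: lowest address holds the least-significant byte.
Reassemble most-significant byte first: 6A 3B 90 D6 → 0x6A3B90D6.

0x6A3B90D6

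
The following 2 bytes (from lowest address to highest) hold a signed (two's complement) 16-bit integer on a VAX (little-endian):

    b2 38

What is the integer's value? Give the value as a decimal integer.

14514

Little-endian: lowest address holds the least-significant byte.
Reassemble most-significant byte first: 38 B2 → 0x38B2.
0x38B2 = 14514.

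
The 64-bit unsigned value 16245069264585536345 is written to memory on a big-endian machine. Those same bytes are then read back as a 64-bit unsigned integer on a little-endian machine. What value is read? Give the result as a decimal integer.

6463575944338895585

16245069264585536345 in 64-bit hexadecimal is 0xE172146D133CB359.
Stored big-endian, the bytes at ascending addresses are E1 72 14 6D 13 3C B3 59.
Read back as little-endian, the first byte is least significant, giving 0x59B33C136D1472E1.
0x59B33C136D1472E1 = 6463575944338895585.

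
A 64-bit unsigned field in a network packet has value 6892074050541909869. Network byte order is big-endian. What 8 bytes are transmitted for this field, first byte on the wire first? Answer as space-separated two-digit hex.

5F A5 90 D5 4C 3C F7 6D

6892074050541909869 in hexadecimal, padded to 64 bits, is 0x5FA590D54C3CF76D.
Split into bytes (most-significant first): 5F A5 90 D5 4C 3C F7 6D.
Big-endian stores the most-significant byte at the lowest address.
So the memory order matches the most-significant-first order: 5F A5 90 D5 4C 3C F7 6D.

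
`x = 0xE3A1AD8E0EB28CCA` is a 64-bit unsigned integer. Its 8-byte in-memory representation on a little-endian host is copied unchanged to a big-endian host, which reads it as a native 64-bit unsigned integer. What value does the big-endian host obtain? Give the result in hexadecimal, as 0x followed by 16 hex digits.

Stored little-endian, the bytes at ascending addresses are CA 8C B2 0E 8E AD A1 E3.
Read back as big-endian, the last byte is least significant, giving 0xCA8CB20E8EADA1E3.

0xCA8CB20E8EADA1E3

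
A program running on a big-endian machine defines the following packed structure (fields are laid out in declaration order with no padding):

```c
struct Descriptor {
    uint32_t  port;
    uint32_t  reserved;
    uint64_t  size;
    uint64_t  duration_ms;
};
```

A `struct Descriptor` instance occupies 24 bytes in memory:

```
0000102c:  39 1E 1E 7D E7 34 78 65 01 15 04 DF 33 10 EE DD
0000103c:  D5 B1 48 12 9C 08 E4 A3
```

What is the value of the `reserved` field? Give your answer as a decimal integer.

3878975589

`reserved` follows `port` (4 bytes), so it starts at byte offset 4 and occupies 4 bytes.
Bytes at offsets 4..7: E7 34 78 65.
Big-endian stores the most-significant byte at the lowest address.
The bytes are already most-significant first: 0xE7347865.
0xE7347865 = 3878975589.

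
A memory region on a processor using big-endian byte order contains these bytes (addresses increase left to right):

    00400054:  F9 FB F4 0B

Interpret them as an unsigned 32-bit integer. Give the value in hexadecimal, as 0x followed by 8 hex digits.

Big-endian stores the most-significant byte at the lowest address.
The bytes are already most-significant first: 0xF9FBF40B.

0xF9FBF40B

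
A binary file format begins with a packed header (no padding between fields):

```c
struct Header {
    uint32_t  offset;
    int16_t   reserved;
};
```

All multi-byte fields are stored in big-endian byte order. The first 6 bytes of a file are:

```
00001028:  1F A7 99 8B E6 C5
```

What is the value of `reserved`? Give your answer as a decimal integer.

-6459

`reserved` follows `offset` (4 bytes), so it starts at byte offset 4 and occupies 2 bytes.
Bytes at offsets 4..5: E6 C5.
Big-endian: lowest address holds the most-significant byte.
The bytes are already most-significant first: 0xE6C5.
Top bit is set, so as a signed 16-bit value this is 0xE6C5 − 2^16 = -6459.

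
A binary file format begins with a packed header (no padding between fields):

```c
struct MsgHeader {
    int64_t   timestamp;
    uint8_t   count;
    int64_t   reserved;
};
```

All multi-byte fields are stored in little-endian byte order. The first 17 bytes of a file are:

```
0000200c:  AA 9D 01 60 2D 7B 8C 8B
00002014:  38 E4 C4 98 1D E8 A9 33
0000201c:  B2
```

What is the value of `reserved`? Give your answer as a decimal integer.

-5605950296752077596

`reserved` follows `timestamp` (8 B), `count` (1 B), so it starts at offset 8 + 1 = 9 and occupies 8 bytes.
Bytes at offsets 9..16: E4 C4 98 1D E8 A9 33 B2.
In little-endian order the low byte comes first in memory.
Reassemble most-significant byte first: B2 33 A9 E8 1D 98 C4 E4 → 0xB233A9E81D98C4E4.
Top bit is set, so as a signed 64-bit value this is 0xB233A9E81D98C4E4 − 2^64 = -5605950296752077596.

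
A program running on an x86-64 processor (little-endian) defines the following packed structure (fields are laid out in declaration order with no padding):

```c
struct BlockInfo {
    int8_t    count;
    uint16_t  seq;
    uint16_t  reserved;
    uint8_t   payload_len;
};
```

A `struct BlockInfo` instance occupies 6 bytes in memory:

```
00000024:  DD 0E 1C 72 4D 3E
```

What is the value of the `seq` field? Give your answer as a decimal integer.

7182

`seq` follows `count` (1 byte), so it starts at byte offset 1 and occupies 2 bytes.
Bytes at offsets 1..2: 0E 1C.
In little-endian order the low byte comes first in memory.
Reassemble most-significant byte first: 1C 0E → 0x1C0E.
0x1C0E = 7182.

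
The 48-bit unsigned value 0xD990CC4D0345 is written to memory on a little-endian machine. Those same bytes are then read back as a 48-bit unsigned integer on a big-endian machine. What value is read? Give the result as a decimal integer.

Stored little-endian, the bytes at ascending addresses are 45 03 4D CC 90 D9.
Read back as big-endian, the last byte is least significant, giving 0x45034DCC90D9.
0x45034DCC90D9 = 75880492470489.

75880492470489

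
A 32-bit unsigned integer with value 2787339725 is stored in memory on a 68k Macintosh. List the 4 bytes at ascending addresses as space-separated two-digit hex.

A6 23 6D CD

2787339725 in hexadecimal, padded to 32 bits, is 0xA6236DCD.
Split into bytes (most-significant first): A6 23 6D CD.
Big-endian: lowest address holds the most-significant byte.
So the memory order matches the most-significant-first order: A6 23 6D CD.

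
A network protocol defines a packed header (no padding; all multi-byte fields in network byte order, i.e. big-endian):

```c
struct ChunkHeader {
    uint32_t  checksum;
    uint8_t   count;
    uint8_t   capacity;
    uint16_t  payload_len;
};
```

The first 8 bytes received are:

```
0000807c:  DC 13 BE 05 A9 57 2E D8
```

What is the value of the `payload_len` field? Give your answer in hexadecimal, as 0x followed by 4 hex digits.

`payload_len` follows `checksum` (4 B), `count` (1 B), `capacity` (1 B), so it starts at offset 4 + 1 + 1 = 6 and occupies 2 bytes.
Bytes at offsets 6..7: 2E D8.
Big-endian: lowest address holds the most-significant byte.
The bytes are already most-significant first: 0x2ED8.

0x2ED8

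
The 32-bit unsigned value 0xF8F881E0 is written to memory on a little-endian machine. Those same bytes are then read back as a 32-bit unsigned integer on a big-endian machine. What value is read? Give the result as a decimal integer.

Stored little-endian, the bytes at ascending addresses are E0 81 F8 F8.
Read back as big-endian, the last byte is least significant, giving 0xE081F8F8.
0xE081F8F8 = 3766614264.

3766614264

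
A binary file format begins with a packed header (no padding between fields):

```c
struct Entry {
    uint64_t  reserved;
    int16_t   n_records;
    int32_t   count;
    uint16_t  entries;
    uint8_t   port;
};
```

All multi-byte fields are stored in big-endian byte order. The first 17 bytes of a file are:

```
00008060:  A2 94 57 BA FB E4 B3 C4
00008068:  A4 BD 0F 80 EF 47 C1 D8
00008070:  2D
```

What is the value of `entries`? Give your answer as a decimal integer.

`entries` follows `reserved` (8 B), `n_records` (2 B), `count` (4 B), so it starts at offset 8 + 2 + 4 = 14 and occupies 2 bytes.
Bytes at offsets 14..15: C1 D8.
In big-endian order the high byte comes first in memory.
The bytes are already most-significant first: 0xC1D8.
0xC1D8 = 49624.

49624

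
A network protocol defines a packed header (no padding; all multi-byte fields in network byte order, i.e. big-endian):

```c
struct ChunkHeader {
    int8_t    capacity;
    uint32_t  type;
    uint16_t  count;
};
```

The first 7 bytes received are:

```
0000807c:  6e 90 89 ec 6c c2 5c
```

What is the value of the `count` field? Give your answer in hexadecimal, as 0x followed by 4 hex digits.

0xC25C

`count` follows `capacity` (1 B), `type` (4 B), so it starts at offset 1 + 4 = 5 and occupies 2 bytes.
Bytes at offsets 5..6: C2 5C.
Big-endian stores the most-significant byte at the lowest address.
The bytes are already most-significant first: 0xC25C.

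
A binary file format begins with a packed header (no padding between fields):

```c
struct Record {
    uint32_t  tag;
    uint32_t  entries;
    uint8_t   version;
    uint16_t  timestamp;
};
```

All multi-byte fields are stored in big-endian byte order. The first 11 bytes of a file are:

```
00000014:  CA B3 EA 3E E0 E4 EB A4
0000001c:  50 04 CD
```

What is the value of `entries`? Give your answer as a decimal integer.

3773098916

`entries` follows `tag` (4 bytes), so it starts at byte offset 4 and occupies 4 bytes.
Bytes at offsets 4..7: E0 E4 EB A4.
Big-endian: lowest address holds the most-significant byte.
The bytes are already most-significant first: 0xE0E4EBA4.
0xE0E4EBA4 = 3773098916.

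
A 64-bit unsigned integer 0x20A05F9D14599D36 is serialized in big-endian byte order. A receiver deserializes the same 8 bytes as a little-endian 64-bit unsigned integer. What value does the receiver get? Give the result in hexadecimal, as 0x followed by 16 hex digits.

0x369D59149D5FA020

Stored big-endian, the bytes at ascending addresses are 20 A0 5F 9D 14 59 9D 36.
Read back as little-endian, the first byte is least significant, giving 0x369D59149D5FA020.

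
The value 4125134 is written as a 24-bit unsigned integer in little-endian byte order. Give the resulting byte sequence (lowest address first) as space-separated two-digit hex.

CE F1 3E

4125134 in hexadecimal, padded to 24 bits, is 0x3EF1CE.
Split into bytes (most-significant first): 3E F1 CE.
Little-endian stores the least-significant byte at the lowest address.
So at ascending addresses the bytes are CE F1 3E.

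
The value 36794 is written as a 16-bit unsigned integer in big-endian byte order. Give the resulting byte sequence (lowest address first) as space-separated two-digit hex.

36794 in hexadecimal, padded to 16 bits, is 0x8FBA.
Split into bytes (most-significant first): 8F BA.
Big-endian: lowest address holds the most-significant byte.
So the memory order matches the most-significant-first order: 8F BA.

8F BA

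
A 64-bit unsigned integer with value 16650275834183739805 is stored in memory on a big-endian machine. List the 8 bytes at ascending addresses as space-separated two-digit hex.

16650275834183739805 in hexadecimal, padded to 64 bits, is 0xE711A9A77CCAE99D.
Split into bytes (most-significant first): E7 11 A9 A7 7C CA E9 9D.
Big-endian: lowest address holds the most-significant byte.
So the memory order matches the most-significant-first order: E7 11 A9 A7 7C CA E9 9D.

E7 11 A9 A7 7C CA E9 9D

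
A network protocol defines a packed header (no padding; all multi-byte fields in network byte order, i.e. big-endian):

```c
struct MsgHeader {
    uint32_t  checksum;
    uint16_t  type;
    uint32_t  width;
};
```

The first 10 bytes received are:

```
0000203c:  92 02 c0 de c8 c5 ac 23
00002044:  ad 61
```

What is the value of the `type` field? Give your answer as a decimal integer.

51397

`type` follows `checksum` (4 bytes), so it starts at byte offset 4 and occupies 2 bytes.
Bytes at offsets 4..5: C8 C5.
Big-endian: lowest address holds the most-significant byte.
The bytes are already most-significant first: 0xC8C5.
0xC8C5 = 51397.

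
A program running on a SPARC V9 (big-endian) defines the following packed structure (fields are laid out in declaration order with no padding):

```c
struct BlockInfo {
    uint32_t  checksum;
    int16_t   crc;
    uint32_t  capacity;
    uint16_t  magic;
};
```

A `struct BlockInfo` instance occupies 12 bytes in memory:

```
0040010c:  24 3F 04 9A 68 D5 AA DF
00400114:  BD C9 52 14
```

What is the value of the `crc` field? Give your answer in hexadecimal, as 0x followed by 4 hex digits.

0x68D5

`crc` follows `checksum` (4 bytes), so it starts at byte offset 4 and occupies 2 bytes.
Bytes at offsets 4..5: 68 D5.
Big-endian: lowest address holds the most-significant byte.
The bytes are already most-significant first: 0x68D5.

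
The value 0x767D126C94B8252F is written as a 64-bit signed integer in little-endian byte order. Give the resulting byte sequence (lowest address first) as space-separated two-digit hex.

Split into bytes (most-significant first): 76 7D 12 6C 94 B8 25 2F.
Little-endian: lowest address holds the least-significant byte.
So at ascending addresses the bytes are 2F 25 B8 94 6C 12 7D 76.

2F 25 B8 94 6C 12 7D 76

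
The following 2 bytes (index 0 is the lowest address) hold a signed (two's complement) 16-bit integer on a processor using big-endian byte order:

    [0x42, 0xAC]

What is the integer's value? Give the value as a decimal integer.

17068

Big-endian: lowest address holds the most-significant byte.
The bytes are already most-significant first: 0x42AC.
0x42AC = 17068.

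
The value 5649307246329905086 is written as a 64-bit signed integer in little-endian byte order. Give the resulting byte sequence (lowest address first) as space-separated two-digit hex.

BE BF 88 5C 02 5F 66 4E

5649307246329905086 in hexadecimal, padded to 64 bits, is 0x4E665F025C88BFBE.
Split into bytes (most-significant first): 4E 66 5F 02 5C 88 BF BE.
In little-endian order the low byte comes first in memory.
So at ascending addresses the bytes are BE BF 88 5C 02 5F 66 4E.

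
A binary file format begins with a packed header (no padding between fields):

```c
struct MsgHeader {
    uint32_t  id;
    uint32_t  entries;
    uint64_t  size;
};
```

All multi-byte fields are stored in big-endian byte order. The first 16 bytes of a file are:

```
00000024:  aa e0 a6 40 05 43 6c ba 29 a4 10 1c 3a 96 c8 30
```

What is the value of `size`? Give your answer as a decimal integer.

`size` follows `id` (4 B), `entries` (4 B), so it starts at offset 4 + 4 = 8 and occupies 8 bytes.
Bytes at offsets 8..15: 29 A4 10 1C 3A 96 C8 30.
In big-endian order the high byte comes first in memory.
The bytes are already most-significant first: 0x29A4101C3A96C830.
0x29A4101C3A96C830 = 3000540965163681840.

3000540965163681840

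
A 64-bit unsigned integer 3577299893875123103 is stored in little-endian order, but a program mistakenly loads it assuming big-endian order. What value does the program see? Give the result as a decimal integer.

3577299893875123103 in 64-bit hexadecimal is 0x31A51F4CD578239F.
Stored little-endian, the bytes at ascending addresses are 9F 23 78 D5 4C 1F A5 31.
Read back as big-endian, the last byte is least significant, giving 0x9F2378D54C1FA531.
0x9F2378D54C1FA531 = 11467141933715924273.

11467141933715924273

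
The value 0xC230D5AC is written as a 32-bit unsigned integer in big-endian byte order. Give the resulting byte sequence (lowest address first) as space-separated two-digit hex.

C2 30 D5 AC

Split into bytes (most-significant first): C2 30 D5 AC.
Big-endian: lowest address holds the most-significant byte.
So the memory order matches the most-significant-first order: C2 30 D5 AC.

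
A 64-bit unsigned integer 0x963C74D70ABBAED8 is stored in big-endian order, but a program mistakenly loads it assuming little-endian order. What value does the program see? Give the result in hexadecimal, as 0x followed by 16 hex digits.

0xD8AEBB0AD7743C96

Stored big-endian, the bytes at ascending addresses are 96 3C 74 D7 0A BB AE D8.
Read back as little-endian, the first byte is least significant, giving 0xD8AEBB0AD7743C96.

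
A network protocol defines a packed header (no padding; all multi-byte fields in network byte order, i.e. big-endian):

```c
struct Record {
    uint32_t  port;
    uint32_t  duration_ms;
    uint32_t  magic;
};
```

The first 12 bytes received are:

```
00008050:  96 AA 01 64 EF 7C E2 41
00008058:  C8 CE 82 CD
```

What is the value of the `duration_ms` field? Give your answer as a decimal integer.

`duration_ms` follows `port` (4 bytes), so it starts at byte offset 4 and occupies 4 bytes.
Bytes at offsets 4..7: EF 7C E2 41.
Big-endian stores the most-significant byte at the lowest address.
The bytes are already most-significant first: 0xEF7CE241.
0xEF7CE241 = 4017939009.

4017939009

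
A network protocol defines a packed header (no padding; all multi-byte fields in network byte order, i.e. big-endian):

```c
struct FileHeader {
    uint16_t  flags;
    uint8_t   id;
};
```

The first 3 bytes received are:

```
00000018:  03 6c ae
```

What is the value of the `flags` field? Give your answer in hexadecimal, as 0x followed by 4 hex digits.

0x036C

`flags` is the first field, at byte offset 0, occupying 2 bytes.
Bytes at offsets 0..1: 03 6C.
In big-endian order the high byte comes first in memory.
The bytes are already most-significant first: 0x036C.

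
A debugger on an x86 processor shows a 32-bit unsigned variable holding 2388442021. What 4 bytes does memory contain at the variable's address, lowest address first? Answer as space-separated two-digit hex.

A5 BB 5C 8E

2388442021 in hexadecimal, padded to 32 bits, is 0x8E5CBBA5.
Split into bytes (most-significant first): 8E 5C BB A5.
Little-endian stores the least-significant byte at the lowest address.
So at ascending addresses the bytes are A5 BB 5C 8E.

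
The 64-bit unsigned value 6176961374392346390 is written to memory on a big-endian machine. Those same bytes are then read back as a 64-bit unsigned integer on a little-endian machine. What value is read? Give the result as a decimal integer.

1650558953982638165

6176961374392346390 in 64-bit hexadecimal is 0x55B8F9A49FF6E716.
Stored big-endian, the bytes at ascending addresses are 55 B8 F9 A4 9F F6 E7 16.
Read back as little-endian, the first byte is least significant, giving 0x16E7F69FA4F9B855.
0x16E7F69FA4F9B855 = 1650558953982638165.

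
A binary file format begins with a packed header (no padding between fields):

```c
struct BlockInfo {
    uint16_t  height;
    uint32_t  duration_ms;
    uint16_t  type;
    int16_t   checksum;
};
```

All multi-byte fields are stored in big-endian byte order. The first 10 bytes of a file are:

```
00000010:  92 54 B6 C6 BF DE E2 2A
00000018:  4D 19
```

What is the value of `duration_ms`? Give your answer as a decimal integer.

`duration_ms` follows `height` (2 bytes), so it starts at byte offset 2 and occupies 4 bytes.
Bytes at offsets 2..5: B6 C6 BF DE.
In big-endian order the high byte comes first in memory.
The bytes are already most-significant first: 0xB6C6BFDE.
0xB6C6BFDE = 3066478558.

3066478558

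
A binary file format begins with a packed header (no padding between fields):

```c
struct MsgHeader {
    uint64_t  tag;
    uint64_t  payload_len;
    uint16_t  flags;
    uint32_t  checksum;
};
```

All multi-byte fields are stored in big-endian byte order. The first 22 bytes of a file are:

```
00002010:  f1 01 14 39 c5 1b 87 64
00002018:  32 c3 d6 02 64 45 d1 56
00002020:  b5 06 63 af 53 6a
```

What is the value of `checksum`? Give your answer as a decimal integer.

1672434538

`checksum` follows `tag` (8 B), `payload_len` (8 B), `flags` (2 B), so it starts at offset 8 + 8 + 2 = 18 and occupies 4 bytes.
Bytes at offsets 18..21: 63 AF 53 6A.
Big-endian stores the most-significant byte at the lowest address.
The bytes are already most-significant first: 0x63AF536A.
0x63AF536A = 1672434538.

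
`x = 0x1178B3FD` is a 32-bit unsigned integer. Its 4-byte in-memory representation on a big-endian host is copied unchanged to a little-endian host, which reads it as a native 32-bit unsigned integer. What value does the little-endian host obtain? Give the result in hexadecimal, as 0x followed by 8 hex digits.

Stored big-endian, the bytes at ascending addresses are 11 78 B3 FD.
Read back as little-endian, the first byte is least significant, giving 0xFDB37811.

0xFDB37811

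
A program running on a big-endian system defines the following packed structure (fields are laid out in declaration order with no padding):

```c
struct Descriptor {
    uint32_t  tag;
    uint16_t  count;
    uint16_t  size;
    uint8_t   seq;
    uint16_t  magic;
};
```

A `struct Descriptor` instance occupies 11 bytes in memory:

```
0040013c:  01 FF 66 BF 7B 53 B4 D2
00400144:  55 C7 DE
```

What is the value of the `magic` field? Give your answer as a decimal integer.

`magic` follows `tag` (4 B), `count` (2 B), `size` (2 B), `seq` (1 B), so it starts at offset 4 + 2 + 2 + 1 = 9 and occupies 2 bytes.
Bytes at offsets 9..10: C7 DE.
Big-endian stores the most-significant byte at the lowest address.
The bytes are already most-significant first: 0xC7DE.
0xC7DE = 51166.

51166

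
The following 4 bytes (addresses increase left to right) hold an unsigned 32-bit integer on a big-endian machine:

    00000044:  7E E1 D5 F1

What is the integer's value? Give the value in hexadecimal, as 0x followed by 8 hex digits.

0x7EE1D5F1

Big-endian stores the most-significant byte at the lowest address.
The bytes are already most-significant first: 0x7EE1D5F1.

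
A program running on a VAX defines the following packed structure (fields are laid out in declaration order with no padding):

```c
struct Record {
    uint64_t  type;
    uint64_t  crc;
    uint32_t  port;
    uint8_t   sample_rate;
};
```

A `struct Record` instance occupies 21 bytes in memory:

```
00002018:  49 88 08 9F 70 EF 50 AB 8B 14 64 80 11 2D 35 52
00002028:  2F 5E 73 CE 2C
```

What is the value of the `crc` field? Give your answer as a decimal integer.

5923690438067491979

`crc` follows `type` (8 bytes), so it starts at byte offset 8 and occupies 8 bytes.
Bytes at offsets 8..15: 8B 14 64 80 11 2D 35 52.
Little-endian stores the least-significant byte at the lowest address.
Reassemble most-significant byte first: 52 35 2D 11 80 64 14 8B → 0x52352D118064148B.
0x52352D118064148B = 5923690438067491979.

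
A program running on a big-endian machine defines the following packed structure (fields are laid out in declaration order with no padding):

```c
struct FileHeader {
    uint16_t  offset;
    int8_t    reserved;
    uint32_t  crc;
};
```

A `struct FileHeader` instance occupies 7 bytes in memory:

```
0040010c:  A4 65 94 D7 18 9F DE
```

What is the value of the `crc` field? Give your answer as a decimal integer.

3608715230

`crc` follows `offset` (2 B), `reserved` (1 B), so it starts at offset 2 + 1 = 3 and occupies 4 bytes.
Bytes at offsets 3..6: D7 18 9F DE.
Big-endian stores the most-significant byte at the lowest address.
The bytes are already most-significant first: 0xD7189FDE.
0xD7189FDE = 3608715230.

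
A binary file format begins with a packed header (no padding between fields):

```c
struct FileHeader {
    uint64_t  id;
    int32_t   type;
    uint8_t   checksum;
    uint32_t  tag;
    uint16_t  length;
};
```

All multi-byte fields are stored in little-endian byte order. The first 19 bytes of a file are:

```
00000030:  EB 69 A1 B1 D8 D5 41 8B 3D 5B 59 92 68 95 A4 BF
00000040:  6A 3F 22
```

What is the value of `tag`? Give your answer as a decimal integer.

`tag` follows `id` (8 B), `type` (4 B), `checksum` (1 B), so it starts at offset 8 + 4 + 1 = 13 and occupies 4 bytes.
Bytes at offsets 13..16: 95 A4 BF 6A.
In little-endian order the low byte comes first in memory.
Reassemble most-significant byte first: 6A BF A4 95 → 0x6ABFA495.
0x6ABFA495 = 1790944405.

1790944405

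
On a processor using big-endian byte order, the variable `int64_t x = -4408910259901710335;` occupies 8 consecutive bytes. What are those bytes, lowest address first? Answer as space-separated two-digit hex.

Two's complement of -4408910259901710335 in 64 bits: 4408910259901710335 = 0x3D2F9885A0043FFF; invert → 0xC2D0677A5FFBC000; add 1 → 0xC2D0677A5FFBC001.
Split into bytes (most-significant first): C2 D0 67 7A 5F FB C0 01.
In big-endian order the high byte comes first in memory.
So the memory order matches the most-significant-first order: C2 D0 67 7A 5F FB C0 01.

C2 D0 67 7A 5F FB C0 01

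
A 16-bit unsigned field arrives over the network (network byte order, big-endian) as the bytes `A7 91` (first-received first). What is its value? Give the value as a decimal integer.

42897

Big-endian: lowest address holds the most-significant byte.
The bytes are already most-significant first: 0xA791.
0xA791 = 42897.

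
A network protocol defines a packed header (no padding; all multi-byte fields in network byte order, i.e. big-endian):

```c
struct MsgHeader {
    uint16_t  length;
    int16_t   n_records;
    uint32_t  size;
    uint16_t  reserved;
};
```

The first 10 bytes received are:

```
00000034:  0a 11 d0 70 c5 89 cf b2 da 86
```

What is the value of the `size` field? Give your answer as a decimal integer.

`size` follows `length` (2 B), `n_records` (2 B), so it starts at offset 2 + 2 = 4 and occupies 4 bytes.
Bytes at offsets 4..7: C5 89 CF B2.
In big-endian order the high byte comes first in memory.
The bytes are already most-significant first: 0xC589CFB2.
0xC589CFB2 = 3314143154.

3314143154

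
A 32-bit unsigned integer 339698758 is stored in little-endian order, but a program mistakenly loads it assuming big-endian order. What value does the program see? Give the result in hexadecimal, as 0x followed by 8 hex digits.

339698758 in 32-bit hexadecimal is 0x143F6446.
Stored little-endian, the bytes at ascending addresses are 46 64 3F 14.
Read back as big-endian, the last byte is least significant, giving 0x46643F14.

0x46643F14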